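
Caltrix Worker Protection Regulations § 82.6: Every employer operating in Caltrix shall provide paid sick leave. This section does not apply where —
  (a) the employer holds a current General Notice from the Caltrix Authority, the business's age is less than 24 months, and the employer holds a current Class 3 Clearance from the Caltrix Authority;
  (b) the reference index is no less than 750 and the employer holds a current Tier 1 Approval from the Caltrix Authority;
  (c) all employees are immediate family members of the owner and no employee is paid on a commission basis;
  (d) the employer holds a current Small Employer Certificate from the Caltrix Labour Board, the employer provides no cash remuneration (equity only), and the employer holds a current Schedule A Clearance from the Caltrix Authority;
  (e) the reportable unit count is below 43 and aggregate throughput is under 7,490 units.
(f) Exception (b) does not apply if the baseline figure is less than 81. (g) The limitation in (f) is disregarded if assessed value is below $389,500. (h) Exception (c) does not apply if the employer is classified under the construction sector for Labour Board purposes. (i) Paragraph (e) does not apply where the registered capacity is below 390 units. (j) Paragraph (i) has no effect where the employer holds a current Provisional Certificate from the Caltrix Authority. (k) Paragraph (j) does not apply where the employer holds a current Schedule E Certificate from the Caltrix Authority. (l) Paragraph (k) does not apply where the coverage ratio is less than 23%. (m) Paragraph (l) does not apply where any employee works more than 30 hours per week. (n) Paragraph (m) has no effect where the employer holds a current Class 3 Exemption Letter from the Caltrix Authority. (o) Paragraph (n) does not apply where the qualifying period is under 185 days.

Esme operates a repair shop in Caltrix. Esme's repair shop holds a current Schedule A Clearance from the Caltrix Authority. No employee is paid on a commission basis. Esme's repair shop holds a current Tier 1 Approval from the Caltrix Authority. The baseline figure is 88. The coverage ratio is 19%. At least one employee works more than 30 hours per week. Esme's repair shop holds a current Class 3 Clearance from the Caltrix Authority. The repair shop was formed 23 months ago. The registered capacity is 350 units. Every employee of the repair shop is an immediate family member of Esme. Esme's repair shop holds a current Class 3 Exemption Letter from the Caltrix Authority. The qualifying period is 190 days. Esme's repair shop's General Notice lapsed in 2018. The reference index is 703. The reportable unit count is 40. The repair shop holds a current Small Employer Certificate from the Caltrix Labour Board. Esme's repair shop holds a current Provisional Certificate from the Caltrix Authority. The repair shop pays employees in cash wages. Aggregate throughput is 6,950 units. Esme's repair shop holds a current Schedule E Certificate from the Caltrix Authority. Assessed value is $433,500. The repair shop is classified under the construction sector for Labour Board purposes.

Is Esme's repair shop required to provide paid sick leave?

Exception (a) fails — the General Notice is not current.
Exception (b) does not apply: the reference index is 703, short of 750.
Exception (c) is satisfied on its face — every employee is an immediate family member; no employee is paid on commission. But: (h) is triggered — the repair shop is classified under the construction sector. (c) is therefore removed.
Exception (d) fails — employees are paid cash wages.
Exception (e) is satisfied on its face — the reportable unit count is 40, below the 43 limit; aggregate throughput is 6,950 units, under the 7,490 units limit. As to paragraphs (i)–(o): (i) is engaged (the registered capacity is 350 units, below the 390 units limit), but is itself disapplied by (j): (j) operates against (i): a current Provisional Certificate is held. (k) operates (a current Schedule E Certificate is held), but is set aside by (l): (l) operates against (k): the coverage ratio is 19%, less than the 23% limit. (m) operates (at least one employee exceeds 30 hours/week), but is itself disapplied by (n): (n) is engaged — a current Class 3 Exemption Letter is held. (o), which would lift (n), is not engaged — the qualifying period is 190 days, not under 185 days. (e) remains available.

No — exception (e) applies; Esme's repair shop is not required to provide paid sick leave.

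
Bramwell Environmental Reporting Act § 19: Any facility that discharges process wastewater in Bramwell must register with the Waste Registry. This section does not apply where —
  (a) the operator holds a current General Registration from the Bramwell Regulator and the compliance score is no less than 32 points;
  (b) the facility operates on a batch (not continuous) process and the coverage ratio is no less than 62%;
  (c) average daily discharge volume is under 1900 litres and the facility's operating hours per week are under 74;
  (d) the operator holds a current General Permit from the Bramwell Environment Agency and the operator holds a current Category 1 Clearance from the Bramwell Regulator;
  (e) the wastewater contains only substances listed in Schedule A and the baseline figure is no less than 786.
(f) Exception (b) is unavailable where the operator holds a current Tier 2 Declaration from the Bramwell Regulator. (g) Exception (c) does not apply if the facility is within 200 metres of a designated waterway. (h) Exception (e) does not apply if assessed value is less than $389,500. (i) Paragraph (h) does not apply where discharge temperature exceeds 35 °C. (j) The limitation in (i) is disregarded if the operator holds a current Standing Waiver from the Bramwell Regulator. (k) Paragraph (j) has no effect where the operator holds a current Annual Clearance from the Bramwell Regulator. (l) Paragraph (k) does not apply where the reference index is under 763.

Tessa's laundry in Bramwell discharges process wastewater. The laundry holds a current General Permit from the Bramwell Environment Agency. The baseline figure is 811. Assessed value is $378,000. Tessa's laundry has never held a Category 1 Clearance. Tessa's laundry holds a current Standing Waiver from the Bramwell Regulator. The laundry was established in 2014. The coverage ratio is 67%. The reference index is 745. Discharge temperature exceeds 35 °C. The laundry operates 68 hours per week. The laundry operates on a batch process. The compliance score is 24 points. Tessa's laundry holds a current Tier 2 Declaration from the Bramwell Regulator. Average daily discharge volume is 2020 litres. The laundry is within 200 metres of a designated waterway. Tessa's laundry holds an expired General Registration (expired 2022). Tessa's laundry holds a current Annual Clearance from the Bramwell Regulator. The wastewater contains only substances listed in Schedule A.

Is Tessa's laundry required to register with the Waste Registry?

Exception (a) requires that the operator holds a current General Registration from the Bramwell Regulator; but there is no General Registration in force, so (a) is unavailable.
Exception (b) is satisfied on its face — the facility operates on a batch process; the coverage ratio is 67%, meeting the 62% threshold. But applying paragraph (f): (f) is triggered — a current Tier 2 Declaration is held. So (b) is unavailable.
Exception (c) fails — average daily discharge volume is 2020 litres, not under 1900 litres.
Exception (d) does not apply: no current Category 1 Clearance is held.
All of (e)'s requirements are met (the wastewater is Schedule-A-only; the baseline figure is 811, meeting the 786 threshold). Turning to paragraphs (h)–(l): (h) operates against (e): assessed value is $378,000, less than the $389,500 limit. (i) would limit (h) — discharge temperature exceeds 35 °C — but (j) sets (i) aside: (j) is engaged — a current Standing Waiver is held. (k) would limit (j) — a current Annual Clearance is held — but (l) sets (k) aside: (l) operates against (k): the reference index is 745, under the 763 limit. So (e) is unavailable.
No exception applies. The general rule governs.

Yes — Tessa's laundry must register with the Waste Registry.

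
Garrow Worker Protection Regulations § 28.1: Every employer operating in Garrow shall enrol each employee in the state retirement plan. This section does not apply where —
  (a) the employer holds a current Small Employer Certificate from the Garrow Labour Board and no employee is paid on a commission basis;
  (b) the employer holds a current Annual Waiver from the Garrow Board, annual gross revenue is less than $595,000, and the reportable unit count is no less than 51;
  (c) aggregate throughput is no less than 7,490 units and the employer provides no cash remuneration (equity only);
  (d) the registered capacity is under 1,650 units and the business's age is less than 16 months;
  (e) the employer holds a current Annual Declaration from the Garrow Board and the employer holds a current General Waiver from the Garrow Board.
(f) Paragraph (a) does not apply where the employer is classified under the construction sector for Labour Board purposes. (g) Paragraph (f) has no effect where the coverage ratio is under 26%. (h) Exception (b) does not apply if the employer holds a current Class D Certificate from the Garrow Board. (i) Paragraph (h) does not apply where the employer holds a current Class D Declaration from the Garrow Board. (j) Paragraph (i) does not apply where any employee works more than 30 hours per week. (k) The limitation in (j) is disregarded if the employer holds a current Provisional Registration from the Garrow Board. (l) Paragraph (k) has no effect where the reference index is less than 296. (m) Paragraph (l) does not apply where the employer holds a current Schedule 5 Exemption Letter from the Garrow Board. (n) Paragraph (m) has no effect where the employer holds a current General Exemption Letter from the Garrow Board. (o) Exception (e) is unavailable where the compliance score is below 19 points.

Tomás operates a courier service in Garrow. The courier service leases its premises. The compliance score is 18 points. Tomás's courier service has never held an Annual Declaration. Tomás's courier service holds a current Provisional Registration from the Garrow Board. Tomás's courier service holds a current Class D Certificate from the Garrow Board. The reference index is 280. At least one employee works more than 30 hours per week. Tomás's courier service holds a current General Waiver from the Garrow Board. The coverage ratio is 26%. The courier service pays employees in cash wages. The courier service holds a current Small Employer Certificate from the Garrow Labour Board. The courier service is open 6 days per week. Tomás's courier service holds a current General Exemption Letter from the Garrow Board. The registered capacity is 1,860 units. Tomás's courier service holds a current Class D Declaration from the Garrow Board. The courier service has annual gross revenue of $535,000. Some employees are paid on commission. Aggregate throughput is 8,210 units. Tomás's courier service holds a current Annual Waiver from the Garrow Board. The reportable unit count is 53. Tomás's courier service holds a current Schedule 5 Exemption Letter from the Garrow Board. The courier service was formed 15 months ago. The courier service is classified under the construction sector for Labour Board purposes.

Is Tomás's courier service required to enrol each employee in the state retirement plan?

Exception (a) does not apply: some employees are paid on commission.
Exception (b) is satisfied on its face — a current Annual Waiver is held; annual gross revenue is $535,000, less than the $595,000 limit; the reportable unit count is 53, meeting the 51 threshold. However, paragraphs (h)–(n) must be considered: (h) is triggered — a current Class D Certificate is held. (i) applies (a current Class D Declaration is held), but yields to (j): (j) operates against (i): at least one employee exceeds 30 hours/week. (k) would limit (j) — a current Provisional Registration is held — but (l) sets (k) aside: (l) is engaged — the reference index is 280, less than the 296 limit. (m) would limit (l) — a current Schedule 5 Exemption Letter is held — but (n) sets (m) aside: (n) is engaged — a current General Exemption Letter is held. So (b) is unavailable.
Exception (c) fails — employees are paid cash wages.
Exception (d) fails — the registered capacity is 1,860 units, not under 1,650 units.
Exception (e) does not apply: the Annual Declaration is not current.
None of the exceptions is available; § 28.1 applies in full.

Yes — Tomás's courier service must enrol each employee in the state retirement plan.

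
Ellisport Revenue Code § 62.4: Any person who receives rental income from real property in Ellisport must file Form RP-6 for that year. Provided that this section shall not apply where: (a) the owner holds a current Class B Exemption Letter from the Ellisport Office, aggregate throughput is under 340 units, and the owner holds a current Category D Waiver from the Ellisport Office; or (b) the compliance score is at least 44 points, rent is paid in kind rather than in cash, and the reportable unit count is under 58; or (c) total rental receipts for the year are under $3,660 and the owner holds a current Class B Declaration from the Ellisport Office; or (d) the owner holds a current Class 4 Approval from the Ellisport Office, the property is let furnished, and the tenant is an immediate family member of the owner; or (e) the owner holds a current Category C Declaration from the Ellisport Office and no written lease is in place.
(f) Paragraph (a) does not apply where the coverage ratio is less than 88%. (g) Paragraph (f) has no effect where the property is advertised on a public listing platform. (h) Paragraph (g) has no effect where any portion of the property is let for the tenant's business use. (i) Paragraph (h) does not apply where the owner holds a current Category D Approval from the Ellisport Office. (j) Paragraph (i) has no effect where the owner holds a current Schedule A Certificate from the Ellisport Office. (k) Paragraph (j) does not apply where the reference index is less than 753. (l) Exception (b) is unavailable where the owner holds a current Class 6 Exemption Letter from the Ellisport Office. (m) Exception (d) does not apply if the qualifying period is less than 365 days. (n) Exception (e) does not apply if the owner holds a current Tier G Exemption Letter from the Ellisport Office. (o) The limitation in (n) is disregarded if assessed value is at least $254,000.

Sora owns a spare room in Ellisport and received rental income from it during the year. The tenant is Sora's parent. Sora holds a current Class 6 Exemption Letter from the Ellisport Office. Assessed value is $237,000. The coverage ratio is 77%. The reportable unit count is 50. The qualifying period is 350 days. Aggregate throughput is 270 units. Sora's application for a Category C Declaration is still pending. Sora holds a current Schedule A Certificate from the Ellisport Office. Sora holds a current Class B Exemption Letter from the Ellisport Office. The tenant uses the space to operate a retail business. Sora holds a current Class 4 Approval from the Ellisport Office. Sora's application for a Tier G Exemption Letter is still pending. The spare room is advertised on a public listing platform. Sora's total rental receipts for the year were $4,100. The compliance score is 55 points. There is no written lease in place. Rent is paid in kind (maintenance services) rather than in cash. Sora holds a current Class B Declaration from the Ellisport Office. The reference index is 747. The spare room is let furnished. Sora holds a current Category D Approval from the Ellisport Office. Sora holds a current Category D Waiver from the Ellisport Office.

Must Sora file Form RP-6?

Exception (a)'s conditions are all satisfied: a current Class B Exemption Letter is held; aggregate throughput is 270 units, under the 340 units limit; a current Category D Waiver is held. Applying paragraphs (f)–(k): (f) is engaged (the coverage ratio is 77%, less than the 88% limit), but is displaced by (g): (g) applies — the property is publicly advertised. (h) is engaged (the space is let for business use), but is set aside by (i): (i) operates against (h): a current Category D Approval is held. (j) would limit (i) — a current Schedule A Certificate is held — but (k) sets (j) aside: (k) operates against (j): the reference index is 747, less than the 753 limit. (a) remains available.
Exception (b) is satisfied on its face — the compliance score is 55 points, meeting the 44 points threshold; rent is paid in kind; the reportable unit count is 50, under the 58 limit. Turning to paragraph (l): (l) operates against (b): a current Class 6 Exemption Letter is held. (b) is therefore removed.
Exception (c) requires that total rental receipts for the year are under $3,660; but total rental receipts for the year are $4,100, not under $3,660, so (c) is unavailable.
Exception (d): a current Class 4 Approval is held; the property is let furnished; the tenant is an immediate family member — every condition holds. But applying paragraph (m): (m) operates against (d): the qualifying period is 350 days, less than the 365 days limit. Exception (d) does not apply.
Exception (e) fails — there is no Category C Declaration in force.

No — exception (a) applies; Sora is not required to file Form RP-6.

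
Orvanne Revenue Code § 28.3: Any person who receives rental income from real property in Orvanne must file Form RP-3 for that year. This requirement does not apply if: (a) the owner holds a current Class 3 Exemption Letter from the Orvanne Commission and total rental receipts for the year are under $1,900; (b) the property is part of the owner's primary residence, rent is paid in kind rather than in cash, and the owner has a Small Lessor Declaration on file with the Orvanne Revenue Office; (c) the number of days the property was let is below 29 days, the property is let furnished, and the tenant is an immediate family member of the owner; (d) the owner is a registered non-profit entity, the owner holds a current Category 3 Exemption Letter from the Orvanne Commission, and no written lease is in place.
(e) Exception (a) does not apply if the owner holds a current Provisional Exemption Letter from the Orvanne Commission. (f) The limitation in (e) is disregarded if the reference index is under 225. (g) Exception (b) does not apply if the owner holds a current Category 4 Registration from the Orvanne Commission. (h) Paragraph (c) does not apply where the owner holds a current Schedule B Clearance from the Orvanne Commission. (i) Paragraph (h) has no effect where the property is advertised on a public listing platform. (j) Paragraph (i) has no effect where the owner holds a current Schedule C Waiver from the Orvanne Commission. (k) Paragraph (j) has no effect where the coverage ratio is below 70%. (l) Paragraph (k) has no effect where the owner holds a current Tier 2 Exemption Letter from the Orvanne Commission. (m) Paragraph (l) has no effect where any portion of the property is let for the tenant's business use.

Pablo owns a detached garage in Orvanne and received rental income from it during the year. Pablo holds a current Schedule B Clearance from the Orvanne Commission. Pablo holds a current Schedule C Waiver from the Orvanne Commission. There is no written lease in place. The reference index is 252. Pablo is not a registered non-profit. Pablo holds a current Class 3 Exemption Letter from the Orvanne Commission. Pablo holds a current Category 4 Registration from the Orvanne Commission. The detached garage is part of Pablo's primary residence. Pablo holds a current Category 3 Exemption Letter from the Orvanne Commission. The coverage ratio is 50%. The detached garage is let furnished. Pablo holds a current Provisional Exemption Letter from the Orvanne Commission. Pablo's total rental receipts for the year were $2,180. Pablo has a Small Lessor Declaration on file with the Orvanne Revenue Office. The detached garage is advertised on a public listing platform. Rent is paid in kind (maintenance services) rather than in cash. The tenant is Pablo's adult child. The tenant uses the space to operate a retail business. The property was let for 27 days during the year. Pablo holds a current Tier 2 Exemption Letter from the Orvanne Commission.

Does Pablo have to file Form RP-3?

Exception (a) fails — total rental receipts for the year are $2,180, not under $1,900.
All of (b)'s requirements are met (the detached garage is part of the primary residence; rent is paid in kind; a Small Lessor Declaration is on file). Turning to paragraph (g): (g) operates against (b): a current Category 4 Registration is held. Exception (b) does not apply.
Exception (c)'s conditions are all satisfied: the number of days the property was let is 27 days, below the 29 days limit; the property is let furnished; the tenant is an immediate family member. Considering the limiting provisions: (h) operates (a current Schedule B Clearance is held), but is overridden by (i): (i) is triggered — the property is publicly advertised. (j) would limit (i) — a current Schedule C Waiver is held — but (k) sets (j) aside: (k) is triggered — the coverage ratio is 50%, below the 70% limit. (l) would limit (k) — a current Tier 2 Exemption Letter is held — but (m) sets (l) aside: (m) operates against (l): the space is let for business use. Exception (c) stands.
Exception (d) requires that the owner is a registered non-profit entity; but Pablo is not a registered non-profit, so (d) is unavailable.

No — exception (c) applies; Pablo is not required to file Form RP-3.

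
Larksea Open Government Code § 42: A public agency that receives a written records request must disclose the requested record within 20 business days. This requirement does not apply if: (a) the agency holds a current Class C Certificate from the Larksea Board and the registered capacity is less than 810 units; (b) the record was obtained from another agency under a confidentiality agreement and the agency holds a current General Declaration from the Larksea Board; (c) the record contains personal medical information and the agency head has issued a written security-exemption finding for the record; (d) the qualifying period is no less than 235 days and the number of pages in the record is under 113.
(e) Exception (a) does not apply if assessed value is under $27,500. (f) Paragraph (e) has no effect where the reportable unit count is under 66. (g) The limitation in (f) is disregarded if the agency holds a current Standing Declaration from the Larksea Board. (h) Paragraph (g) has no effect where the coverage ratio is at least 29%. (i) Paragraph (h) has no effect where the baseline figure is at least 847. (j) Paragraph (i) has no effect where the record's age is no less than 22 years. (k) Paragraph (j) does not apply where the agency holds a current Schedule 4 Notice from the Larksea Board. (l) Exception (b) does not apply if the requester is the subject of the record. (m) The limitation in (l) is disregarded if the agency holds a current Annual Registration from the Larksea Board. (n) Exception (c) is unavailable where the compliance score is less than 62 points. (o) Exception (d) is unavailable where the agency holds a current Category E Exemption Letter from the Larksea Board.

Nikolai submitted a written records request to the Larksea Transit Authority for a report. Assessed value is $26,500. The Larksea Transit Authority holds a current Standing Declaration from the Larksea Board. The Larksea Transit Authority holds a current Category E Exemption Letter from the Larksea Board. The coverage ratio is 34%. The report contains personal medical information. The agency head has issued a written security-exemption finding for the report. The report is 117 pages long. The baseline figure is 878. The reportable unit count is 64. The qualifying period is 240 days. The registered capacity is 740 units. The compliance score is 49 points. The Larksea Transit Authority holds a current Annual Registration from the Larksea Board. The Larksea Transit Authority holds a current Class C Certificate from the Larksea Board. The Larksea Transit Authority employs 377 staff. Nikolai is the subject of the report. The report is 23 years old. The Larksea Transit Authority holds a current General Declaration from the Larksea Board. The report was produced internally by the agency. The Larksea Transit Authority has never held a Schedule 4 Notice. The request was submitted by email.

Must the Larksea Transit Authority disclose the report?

No — exception (a) applies; the Larksea Transit Authority is not required to disclose the report.

Exception (a) is satisfied on its face — a current Class C Certificate is held; the registered capacity is 740 units, less than the 810 units limit. Considering the limiting provisions: (e) operates (assessed value is $26,500, under the $27,500 limit), but is displaced by (f): (f) operates — the reportable unit count is 64, under the 66 limit. (g) is engaged (a current Standing Declaration is held), but is set aside by (h): (h) operates against (g): the coverage ratio is 34%, meeting the 29% threshold. (i) is engaged (the baseline figure is 878, meeting the 847 threshold), but is displaced by (j): (j) operates — the record's age is 23 years, meeting the 22 years threshold. (k), which would lift (j), is inapplicable — there is no Schedule 4 Notice in force. (a) remains available.
Exception (b) does not apply: the report was produced internally.
Exception (c)'s conditions are all satisfied: the report contains personal medical information; a written security-exemption finding has been issued. But applying paragraph (n): (n) operates against (c): the compliance score is 49 points, less than the 62 points limit. So (c) is unavailable.
Exception (d) does not apply: the number of pages in the record is 117, not under 113.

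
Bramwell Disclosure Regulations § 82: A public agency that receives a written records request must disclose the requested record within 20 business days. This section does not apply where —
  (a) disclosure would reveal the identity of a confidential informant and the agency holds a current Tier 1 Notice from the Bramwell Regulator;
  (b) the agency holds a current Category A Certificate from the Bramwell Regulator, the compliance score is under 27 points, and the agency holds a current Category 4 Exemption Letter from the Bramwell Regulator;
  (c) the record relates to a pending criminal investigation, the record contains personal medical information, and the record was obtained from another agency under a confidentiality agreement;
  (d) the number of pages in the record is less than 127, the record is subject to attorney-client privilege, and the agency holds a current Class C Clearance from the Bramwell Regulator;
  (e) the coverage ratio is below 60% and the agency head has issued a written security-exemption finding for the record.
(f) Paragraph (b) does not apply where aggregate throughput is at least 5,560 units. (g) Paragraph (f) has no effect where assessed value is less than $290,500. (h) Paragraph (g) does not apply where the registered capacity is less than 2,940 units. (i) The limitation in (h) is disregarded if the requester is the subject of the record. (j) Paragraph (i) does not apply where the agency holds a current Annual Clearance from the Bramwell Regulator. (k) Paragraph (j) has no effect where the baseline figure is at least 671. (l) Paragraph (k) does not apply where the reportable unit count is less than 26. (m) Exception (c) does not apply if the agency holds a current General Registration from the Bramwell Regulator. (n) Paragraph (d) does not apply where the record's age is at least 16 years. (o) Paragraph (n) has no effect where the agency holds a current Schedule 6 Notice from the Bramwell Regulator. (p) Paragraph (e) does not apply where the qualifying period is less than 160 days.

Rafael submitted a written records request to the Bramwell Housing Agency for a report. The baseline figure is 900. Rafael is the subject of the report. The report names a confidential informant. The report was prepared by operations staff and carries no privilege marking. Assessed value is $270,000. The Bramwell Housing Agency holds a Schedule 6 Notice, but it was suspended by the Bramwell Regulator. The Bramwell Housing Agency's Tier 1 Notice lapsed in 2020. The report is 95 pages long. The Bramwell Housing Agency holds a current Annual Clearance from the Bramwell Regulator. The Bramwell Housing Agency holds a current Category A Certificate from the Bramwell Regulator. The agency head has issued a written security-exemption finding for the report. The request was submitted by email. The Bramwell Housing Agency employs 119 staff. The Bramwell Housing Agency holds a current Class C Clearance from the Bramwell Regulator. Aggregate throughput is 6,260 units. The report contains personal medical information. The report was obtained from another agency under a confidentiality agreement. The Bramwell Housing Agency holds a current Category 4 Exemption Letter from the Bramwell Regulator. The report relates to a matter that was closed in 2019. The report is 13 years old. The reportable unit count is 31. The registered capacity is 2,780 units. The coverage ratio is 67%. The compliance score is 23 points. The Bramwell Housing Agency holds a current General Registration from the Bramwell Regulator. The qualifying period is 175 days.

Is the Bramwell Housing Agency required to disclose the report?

Exception (a) requires that the agency holds a current Tier 1 Notice from the Bramwell Regulator; but there is no Tier 1 Notice in force, so (a) is unavailable.
All of (b)'s requirements are met (a current Category A Certificate is held; the compliance score is 23 points, under the 27 points limit; a current Category 4 Exemption Letter is held). Applying paragraphs (f)–(l): (f) would limit (b) — aggregate throughput is 6,260 units, meeting the 5,560 units threshold — but (g) sets (f) aside: (g) is engaged — assessed value is $270,000, less than the $290,500 limit. (h) is triggered (the registered capacity is 2,780 units, less than the 2,940 units limit), but is overridden by (i): (i) operates against (h): Rafael is the subject of the report. (j) applies (a current Annual Clearance is held), but is itself disapplied by (k): (k) is triggered — the baseline figure is 900, meeting the 671 threshold. (l), which would lift (k), is not engaged — the reportable unit count is 31, not less than 26. (b) remains available.
Exception (c) requires that the record relates to a pending criminal investigation; but the report relates to a closed matter, so (c) is unavailable.
Exception (d) does not apply: the report carries no privilege marking.
Exception (e) does not apply: the coverage ratio is 67%, not below 60%.

No — exception (b) applies; the Bramwell Housing Agency is not required to disclose the report.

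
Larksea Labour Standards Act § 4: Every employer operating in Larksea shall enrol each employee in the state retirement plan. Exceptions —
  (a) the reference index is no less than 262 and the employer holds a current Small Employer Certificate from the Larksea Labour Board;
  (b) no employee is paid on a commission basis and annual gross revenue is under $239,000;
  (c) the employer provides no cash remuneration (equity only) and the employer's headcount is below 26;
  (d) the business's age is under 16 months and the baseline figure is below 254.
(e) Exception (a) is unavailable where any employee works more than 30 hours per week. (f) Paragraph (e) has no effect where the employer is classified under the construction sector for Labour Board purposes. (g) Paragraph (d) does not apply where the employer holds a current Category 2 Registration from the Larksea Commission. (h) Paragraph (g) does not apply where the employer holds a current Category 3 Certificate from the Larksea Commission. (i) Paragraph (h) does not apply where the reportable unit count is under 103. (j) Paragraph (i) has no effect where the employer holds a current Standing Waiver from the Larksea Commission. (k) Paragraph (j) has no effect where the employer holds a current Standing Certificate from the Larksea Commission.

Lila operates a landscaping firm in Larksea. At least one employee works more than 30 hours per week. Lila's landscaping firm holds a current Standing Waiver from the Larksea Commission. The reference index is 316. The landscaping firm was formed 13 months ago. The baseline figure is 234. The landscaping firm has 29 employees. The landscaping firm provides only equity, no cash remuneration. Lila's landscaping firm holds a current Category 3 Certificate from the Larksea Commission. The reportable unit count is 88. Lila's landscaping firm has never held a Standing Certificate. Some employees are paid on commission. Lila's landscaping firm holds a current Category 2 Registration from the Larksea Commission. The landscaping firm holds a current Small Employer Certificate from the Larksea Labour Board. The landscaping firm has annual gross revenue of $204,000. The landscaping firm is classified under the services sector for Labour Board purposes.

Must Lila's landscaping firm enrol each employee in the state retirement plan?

No — exception (d) applies; Lila's landscaping firm is not required to enrol each employee in the state retirement plan.

Exception (a)'s conditions are all satisfied: the reference index is 316, meeting the 262 threshold; a current Small Employer Certificate is held. But: (e) operates against (a): at least one employee exceeds 30 hours/week. (f) is not engaged (the landscaping firm is classified under the services sector), so (e) stands. So (a) is unavailable.
Exception (b) does not apply: some employees are paid on commission.
Exception (c) fails — the employer's headcount is 29, not below 26.
Exception (d): the business's age is 13 months, under the 16 months limit; the baseline figure is 234, below the 254 limit — every condition holds. Applying paragraphs (g)–(k): (g) would limit (d) — a current Category 2 Registration is held — but (h) sets (g) aside: (h) is engaged — a current Category 3 Certificate is held. (i) applies (the reportable unit count is 88, under the 103 limit), but is displaced by (j): (j) operates against (i): a current Standing Waiver is held. (k), which would lift (j), is not triggered — no current Standing Certificate is held. Exception (d) stands.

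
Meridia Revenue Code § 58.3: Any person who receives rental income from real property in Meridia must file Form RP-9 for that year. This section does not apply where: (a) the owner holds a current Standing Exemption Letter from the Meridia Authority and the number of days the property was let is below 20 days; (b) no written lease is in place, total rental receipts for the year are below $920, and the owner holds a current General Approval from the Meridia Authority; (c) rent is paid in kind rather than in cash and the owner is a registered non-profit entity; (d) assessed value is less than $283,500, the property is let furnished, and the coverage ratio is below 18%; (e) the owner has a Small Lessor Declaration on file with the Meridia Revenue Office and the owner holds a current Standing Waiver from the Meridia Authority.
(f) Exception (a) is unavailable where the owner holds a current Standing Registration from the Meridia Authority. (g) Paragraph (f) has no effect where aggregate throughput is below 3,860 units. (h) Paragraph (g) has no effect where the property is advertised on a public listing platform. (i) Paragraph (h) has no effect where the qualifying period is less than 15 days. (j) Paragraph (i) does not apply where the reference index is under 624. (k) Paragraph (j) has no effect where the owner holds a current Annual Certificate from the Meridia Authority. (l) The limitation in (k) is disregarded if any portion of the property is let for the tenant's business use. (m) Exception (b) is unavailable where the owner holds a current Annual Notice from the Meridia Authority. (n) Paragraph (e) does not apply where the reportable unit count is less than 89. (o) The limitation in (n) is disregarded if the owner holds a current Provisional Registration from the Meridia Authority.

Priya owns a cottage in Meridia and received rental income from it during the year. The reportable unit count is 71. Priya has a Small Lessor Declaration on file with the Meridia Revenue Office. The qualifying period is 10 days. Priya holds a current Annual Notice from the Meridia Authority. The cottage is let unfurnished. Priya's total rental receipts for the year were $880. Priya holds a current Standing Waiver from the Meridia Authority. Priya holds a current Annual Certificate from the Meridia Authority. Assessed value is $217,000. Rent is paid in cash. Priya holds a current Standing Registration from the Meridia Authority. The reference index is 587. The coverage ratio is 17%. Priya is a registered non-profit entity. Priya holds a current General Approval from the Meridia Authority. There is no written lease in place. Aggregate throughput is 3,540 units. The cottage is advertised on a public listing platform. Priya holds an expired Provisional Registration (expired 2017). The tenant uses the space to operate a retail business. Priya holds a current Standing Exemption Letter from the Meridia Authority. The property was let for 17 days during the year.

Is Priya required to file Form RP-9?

Exception (a)'s conditions are all satisfied: a current Standing Exemption Letter is held; the number of days the property was let is 17 days, below the 20 days limit. However, paragraphs (f)–(l) must be considered: (f) operates against (a): a current Standing Registration is held. (g) is triggered (aggregate throughput is 3,540 units, below the 3,860 units limit), but is itself disapplied by (h): (h) is engaged — the property is publicly advertised. (i) applies (the qualifying period is 10 days, less than the 15 days limit), but is overridden by (j): (j) is triggered — the reference index is 587, under the 624 limit. (k) is engaged (a current Annual Certificate is held), but yields to (l): (l) is engaged — the space is let for business use. (a) is therefore removed.
Exception (b): there is no written lease; total rental receipts for the year are $880, below the $920 limit; a current General Approval is held — every condition holds. But applying paragraph (m): (m) applies — a current Annual Notice is held. So (b) is unavailable.
Exception (c) does not apply: rent is paid in cash.
Exception (d) does not apply: the property is let unfurnished.
Exception (e): a Small Lessor Declaration is on file; a current Standing Waiver is held — every condition holds. But: (n) is engaged — the reportable unit count is 71, less than the 89 limit. (o), which would lift (n), is inapplicable — no current Provisional Registration is held. Exception (e) does not apply.
No exception is made out. Priya falls within the general rule.

Yes — Priya must file Form RP-9.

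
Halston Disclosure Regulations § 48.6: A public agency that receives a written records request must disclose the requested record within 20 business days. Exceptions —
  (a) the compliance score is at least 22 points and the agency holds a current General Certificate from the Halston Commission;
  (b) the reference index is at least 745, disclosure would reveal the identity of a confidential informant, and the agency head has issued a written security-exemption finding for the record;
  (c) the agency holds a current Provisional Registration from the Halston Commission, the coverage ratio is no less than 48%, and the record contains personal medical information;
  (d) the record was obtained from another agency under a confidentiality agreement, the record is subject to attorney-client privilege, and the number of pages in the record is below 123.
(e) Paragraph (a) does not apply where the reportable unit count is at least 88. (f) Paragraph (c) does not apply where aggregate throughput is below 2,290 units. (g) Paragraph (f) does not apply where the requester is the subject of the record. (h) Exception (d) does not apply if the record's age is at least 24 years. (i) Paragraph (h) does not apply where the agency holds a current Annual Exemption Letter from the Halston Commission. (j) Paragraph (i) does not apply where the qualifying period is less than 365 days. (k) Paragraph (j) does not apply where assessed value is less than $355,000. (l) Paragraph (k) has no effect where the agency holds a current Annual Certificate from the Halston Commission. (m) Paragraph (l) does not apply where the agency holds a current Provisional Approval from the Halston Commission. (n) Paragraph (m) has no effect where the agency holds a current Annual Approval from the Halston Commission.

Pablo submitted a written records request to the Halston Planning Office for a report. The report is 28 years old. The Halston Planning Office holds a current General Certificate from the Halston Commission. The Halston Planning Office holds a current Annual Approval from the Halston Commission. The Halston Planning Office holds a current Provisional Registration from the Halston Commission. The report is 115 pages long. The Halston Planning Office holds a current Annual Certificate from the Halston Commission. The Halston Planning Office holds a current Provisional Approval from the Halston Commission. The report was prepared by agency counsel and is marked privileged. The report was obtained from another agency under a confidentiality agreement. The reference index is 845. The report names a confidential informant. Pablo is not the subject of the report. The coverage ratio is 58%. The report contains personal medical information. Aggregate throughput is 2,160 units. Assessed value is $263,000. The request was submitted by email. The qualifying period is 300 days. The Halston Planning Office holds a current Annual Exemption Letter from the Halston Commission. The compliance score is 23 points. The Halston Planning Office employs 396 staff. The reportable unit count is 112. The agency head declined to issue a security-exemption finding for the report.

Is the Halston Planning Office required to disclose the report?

Yes — the Halston Planning Office must disclose the report.

All of (a)'s requirements are met (the compliance score is 23 points, meeting the 22 points threshold; a current General Certificate is held). Turning to paragraph (e): (e) operates against (a): the reportable unit count is 112, meeting the 88 threshold. (a) is therefore removed.
Exception (b) requires that the agency head has issued a written security-exemption finding for the record; but the agency head declined to issue a security-exemption finding, so (b) is unavailable.
Exception (c)'s conditions are all satisfied: a current Provisional Registration is held; the coverage ratio is 58%, meeting the 48% threshold; the report contains personal medical information. Turning to paragraphs (f)–(g): (f) operates against (c): aggregate throughput is 2,160 units, below the 2,290 units limit. (g) is not engaged (Pablo is not the subject of the report), so (f) stands. Exception (c) does not apply.
Exception (d) is satisfied on its face — the report was obtained under a confidentiality agreement; the report is privileged; the number of pages in the record is 115, below the 123 limit. But: (h) is triggered — the record's age is 28 years, meeting the 24 years threshold. (i) operates (a current Annual Exemption Letter is held), but is itself disapplied by (j): (j) is engaged — the qualifying period is 300 days, less than the 365 days limit. (k) operates (assessed value is $263,000, less than the $355,000 limit), but yields to (l): (l) operates — a current Annual Certificate is held. (m) is engaged (a current Provisional Approval is held), but is itself disapplied by (n): (n) operates — a current Annual Approval is held. (d) is therefore removed.
None of the exceptions is available; § 48.6 applies in full.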